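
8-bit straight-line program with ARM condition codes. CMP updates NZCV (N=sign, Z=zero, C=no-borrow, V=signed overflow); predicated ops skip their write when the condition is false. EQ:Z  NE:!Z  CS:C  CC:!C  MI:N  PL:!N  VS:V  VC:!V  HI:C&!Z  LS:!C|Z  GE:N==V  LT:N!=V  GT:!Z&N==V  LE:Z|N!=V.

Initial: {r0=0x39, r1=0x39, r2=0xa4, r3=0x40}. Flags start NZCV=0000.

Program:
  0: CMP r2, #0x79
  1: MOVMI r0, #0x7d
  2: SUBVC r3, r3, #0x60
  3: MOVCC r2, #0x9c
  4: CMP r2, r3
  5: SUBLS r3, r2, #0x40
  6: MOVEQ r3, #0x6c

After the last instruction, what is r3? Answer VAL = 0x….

VAL = 0x40

[0] flags=0011 → (cmp)
[1] flags=0011 MI?F → skip
[2] flags=0011 VC?F → skip
[3] flags=0011 CC?F → skip
[4] flags=0011 → (cmp)
[5] flags=0011 LS?F → skip
[6] flags=0011 EQ?F → skip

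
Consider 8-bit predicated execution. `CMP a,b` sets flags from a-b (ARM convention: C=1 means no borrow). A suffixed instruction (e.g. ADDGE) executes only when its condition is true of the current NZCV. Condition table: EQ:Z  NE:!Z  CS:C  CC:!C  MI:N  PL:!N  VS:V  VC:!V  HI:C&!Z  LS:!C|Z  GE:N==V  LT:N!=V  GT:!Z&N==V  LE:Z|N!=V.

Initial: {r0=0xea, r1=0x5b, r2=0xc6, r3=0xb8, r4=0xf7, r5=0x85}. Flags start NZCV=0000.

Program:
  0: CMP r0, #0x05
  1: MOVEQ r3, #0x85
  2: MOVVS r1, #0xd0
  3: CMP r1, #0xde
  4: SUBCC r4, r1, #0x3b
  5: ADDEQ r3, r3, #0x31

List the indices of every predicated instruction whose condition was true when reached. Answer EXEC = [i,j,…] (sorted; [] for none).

EXEC = [4]

[0] flags=1010 → (cmp)
[1] flags=1010 EQ?F → skip
[2] flags=1010 VS?F → skip
[3] flags=0000 → (cmp)
[4] flags=0000 CC?T → r4=0x20
[5] flags=0000 EQ?F → skip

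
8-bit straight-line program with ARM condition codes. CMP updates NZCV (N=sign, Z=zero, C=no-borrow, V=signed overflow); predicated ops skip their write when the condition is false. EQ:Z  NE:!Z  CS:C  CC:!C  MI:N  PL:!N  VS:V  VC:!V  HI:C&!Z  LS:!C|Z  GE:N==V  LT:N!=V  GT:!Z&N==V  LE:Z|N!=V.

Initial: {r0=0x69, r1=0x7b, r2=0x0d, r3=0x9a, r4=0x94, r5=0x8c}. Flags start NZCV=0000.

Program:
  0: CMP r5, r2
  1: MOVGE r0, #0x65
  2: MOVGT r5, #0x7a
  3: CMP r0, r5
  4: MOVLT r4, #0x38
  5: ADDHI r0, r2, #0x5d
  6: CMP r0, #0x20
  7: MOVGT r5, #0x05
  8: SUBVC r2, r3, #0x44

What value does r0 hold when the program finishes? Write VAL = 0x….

VAL = 0x69

0: ✓ CMP  NZCV=0011
1: · MOVGE
2: · MOVGT
3: ✓ CMP  NZCV=1001
4: · MOVLT
5: · ADDHI
6: ✓ CMP  NZCV=0010
7: ✓ MOVGT  r5←0x05
8: ✓ SUBVC  r2←0x56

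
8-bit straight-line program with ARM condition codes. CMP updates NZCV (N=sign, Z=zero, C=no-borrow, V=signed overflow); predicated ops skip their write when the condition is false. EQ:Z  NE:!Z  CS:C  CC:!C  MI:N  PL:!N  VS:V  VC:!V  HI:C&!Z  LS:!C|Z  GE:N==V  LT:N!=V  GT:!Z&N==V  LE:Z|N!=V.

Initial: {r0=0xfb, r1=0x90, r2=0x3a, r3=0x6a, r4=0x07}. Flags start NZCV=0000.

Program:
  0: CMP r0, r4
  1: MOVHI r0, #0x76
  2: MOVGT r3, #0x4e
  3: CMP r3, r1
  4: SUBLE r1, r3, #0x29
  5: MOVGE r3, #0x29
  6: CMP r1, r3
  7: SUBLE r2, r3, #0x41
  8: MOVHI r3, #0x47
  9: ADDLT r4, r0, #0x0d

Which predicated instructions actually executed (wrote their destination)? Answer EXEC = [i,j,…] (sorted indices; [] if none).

[0] flags=1010 → (cmp)
[1] flags=1010 HI?T → r0=0x76
[2] flags=1010 GT?F → skip
[3] flags=1001 → (cmp)
[4] flags=1001 LE?F → skip
[5] flags=1001 GE?T → r3=0x29
[6] flags=0011 → (cmp)
[7] flags=0011 LE?T → r2=0xe8
[8] flags=0011 HI?T → r3=0x47
[9] flags=0011 LT?T → r4=0x83

EXEC = [1,5,7,8,9]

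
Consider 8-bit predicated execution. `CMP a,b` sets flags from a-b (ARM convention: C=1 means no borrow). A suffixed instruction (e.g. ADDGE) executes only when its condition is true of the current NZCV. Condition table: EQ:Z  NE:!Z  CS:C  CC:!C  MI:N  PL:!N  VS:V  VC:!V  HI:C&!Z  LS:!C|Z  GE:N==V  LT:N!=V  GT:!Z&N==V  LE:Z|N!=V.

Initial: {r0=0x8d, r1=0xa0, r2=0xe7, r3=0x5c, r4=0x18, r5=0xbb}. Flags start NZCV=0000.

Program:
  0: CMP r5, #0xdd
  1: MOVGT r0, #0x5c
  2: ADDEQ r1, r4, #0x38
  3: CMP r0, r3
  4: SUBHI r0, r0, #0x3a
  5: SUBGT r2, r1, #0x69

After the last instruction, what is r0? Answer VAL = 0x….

VAL = 0x53

[0] flags=1000 → (cmp)
[1] flags=1000 GT?F → skip
[2] flags=1000 EQ?F → skip
[3] flags=0011 → (cmp)
[4] flags=0011 HI?T → r0=0x53
[5] flags=0011 GT?F → skip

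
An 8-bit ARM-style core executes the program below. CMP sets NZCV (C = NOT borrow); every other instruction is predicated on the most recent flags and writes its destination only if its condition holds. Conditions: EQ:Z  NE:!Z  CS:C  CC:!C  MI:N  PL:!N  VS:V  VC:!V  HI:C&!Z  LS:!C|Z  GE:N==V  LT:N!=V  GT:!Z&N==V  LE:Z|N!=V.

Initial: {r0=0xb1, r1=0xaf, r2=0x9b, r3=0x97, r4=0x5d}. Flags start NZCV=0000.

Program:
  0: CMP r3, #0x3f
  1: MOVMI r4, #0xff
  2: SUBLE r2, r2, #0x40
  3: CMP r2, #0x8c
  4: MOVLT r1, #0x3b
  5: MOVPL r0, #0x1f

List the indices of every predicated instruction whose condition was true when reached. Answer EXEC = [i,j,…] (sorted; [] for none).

[0] flags=0011 → (cmp)
[1] flags=0011 MI?F → skip
[2] flags=0011 LE?T → r2=0x5b
[3] flags=1001 → (cmp)
[4] flags=1001 LT?F → skip
[5] flags=1001 PL?F → skip

EXEC = [2]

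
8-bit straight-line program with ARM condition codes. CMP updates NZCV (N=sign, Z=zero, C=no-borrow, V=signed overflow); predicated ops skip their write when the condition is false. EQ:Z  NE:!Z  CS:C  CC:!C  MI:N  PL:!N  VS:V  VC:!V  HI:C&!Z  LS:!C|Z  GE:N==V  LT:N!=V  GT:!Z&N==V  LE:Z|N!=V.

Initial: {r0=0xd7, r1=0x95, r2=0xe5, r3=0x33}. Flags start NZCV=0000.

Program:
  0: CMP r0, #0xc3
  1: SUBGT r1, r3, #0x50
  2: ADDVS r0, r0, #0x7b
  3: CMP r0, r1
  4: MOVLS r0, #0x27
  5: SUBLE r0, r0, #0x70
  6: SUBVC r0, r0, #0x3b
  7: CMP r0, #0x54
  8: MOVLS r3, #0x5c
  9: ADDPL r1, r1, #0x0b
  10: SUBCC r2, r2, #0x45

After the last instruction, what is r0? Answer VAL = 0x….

VAL = 0x7c

0: ✓ CMP  NZCV=0010
1: ✓ SUBGT  r1←0xe3
2: · ADDVS
3: ✓ CMP  NZCV=1000
4: ✓ MOVLS  r0←0x27
5: ✓ SUBLE  r0←0xb7
6: ✓ SUBVC  r0←0x7c
7: ✓ CMP  NZCV=0010
8: · MOVLS
9: ✓ ADDPL  r1←0xee
10: · SUBCC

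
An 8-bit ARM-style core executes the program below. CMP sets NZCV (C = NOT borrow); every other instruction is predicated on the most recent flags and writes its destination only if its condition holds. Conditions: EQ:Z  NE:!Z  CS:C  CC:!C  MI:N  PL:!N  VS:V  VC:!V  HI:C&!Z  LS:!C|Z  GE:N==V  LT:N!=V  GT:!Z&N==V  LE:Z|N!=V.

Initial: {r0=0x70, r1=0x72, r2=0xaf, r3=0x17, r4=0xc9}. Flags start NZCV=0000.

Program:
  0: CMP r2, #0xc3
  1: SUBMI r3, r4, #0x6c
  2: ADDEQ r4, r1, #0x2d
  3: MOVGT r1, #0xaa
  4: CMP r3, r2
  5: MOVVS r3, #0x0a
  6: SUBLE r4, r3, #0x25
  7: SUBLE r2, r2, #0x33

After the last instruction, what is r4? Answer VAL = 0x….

[0] flags=1000 → (cmp)
[1] flags=1000 MI?T → r3=0x5d
[2] flags=1000 EQ?F → skip
[3] flags=1000 GT?F → skip
[4] flags=1001 → (cmp)
[5] flags=1001 VS?T → r3=0x0a
[6] flags=1001 LE?F → skip
[7] flags=1001 LE?F → skip

VAL = 0xc9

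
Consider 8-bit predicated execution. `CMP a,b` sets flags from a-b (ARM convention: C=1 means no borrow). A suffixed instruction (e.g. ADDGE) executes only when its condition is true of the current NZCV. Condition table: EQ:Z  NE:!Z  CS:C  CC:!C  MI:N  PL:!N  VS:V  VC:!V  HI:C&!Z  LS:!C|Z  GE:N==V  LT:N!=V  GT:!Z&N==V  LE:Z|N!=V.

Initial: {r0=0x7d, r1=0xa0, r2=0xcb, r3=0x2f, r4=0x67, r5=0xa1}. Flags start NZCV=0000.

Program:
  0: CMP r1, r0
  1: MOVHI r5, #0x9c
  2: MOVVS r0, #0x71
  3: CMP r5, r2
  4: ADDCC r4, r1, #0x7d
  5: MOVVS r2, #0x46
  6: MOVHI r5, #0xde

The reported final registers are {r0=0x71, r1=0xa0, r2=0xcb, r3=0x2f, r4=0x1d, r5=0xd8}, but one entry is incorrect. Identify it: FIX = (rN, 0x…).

[0] flags=0011 → (cmp)
[1] flags=0011 HI?T → r5=0x9c
[2] flags=0011 VS?T → r0=0x71
[3] flags=1000 → (cmp)
[4] flags=1000 CC?T → r4=0x1d
[5] flags=1000 VS?F → skip
[6] flags=1000 HI?F → skip

FIX = (r5, 0x9c)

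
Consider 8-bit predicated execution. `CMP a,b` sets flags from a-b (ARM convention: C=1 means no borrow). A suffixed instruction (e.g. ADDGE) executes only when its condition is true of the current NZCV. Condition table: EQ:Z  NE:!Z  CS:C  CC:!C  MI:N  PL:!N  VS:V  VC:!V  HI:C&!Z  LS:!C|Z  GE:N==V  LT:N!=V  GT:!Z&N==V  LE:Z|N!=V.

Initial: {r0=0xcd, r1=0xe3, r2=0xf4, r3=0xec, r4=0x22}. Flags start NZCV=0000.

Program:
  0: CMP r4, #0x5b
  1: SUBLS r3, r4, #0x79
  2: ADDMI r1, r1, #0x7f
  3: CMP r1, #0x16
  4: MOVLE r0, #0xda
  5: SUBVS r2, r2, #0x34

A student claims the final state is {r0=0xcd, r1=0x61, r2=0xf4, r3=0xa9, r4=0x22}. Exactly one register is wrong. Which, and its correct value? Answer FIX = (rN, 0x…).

[0] flags=1000 → (cmp)
[1] flags=1000 LS?T → r3=0xa9
[2] flags=1000 MI?T → r1=0x62
[3] flags=0010 → (cmp)
[4] flags=0010 LE?F → skip
[5] flags=0010 VS?F → skip

FIX = (r1, 0x62)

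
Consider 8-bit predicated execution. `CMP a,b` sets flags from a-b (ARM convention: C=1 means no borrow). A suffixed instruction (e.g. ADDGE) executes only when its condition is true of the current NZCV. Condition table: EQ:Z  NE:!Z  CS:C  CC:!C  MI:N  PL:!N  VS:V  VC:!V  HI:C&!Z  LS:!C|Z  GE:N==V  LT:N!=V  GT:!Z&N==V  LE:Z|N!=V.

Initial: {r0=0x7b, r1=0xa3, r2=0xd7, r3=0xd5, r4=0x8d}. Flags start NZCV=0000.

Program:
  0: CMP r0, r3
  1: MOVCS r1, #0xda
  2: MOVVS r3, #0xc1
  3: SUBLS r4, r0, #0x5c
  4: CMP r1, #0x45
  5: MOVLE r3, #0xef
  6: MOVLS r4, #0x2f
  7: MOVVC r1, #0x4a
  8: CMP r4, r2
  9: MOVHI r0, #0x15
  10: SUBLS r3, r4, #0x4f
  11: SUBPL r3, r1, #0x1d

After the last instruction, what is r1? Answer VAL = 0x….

0: ✓ CMP  NZCV=1001
1: · MOVCS
2: ✓ MOVVS  r3←0xc1
3: ✓ SUBLS  r4←0x1f
4: ✓ CMP  NZCV=0011
5: ✓ MOVLE  r3←0xef
6: · MOVLS
7: · MOVVC
8: ✓ CMP  NZCV=0000
9: · MOVHI
10: ✓ SUBLS  r3←0xd0
11: ✓ SUBPL  r3←0x86

VAL = 0xa3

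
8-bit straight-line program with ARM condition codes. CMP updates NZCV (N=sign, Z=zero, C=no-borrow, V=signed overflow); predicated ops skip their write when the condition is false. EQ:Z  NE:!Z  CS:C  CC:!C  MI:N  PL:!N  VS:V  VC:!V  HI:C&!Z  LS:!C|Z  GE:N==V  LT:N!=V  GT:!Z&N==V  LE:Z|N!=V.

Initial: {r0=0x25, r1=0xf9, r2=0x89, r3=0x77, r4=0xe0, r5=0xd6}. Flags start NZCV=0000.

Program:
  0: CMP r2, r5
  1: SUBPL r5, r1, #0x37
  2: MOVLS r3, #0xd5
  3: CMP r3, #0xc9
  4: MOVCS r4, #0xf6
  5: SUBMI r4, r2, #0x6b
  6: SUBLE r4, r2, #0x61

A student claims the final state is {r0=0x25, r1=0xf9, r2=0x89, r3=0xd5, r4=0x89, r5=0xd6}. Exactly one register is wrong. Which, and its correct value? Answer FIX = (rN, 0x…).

FIX = (r4, 0xf6)

[0] flags=1000 → (cmp)
[1] flags=1000 PL?F → skip
[2] flags=1000 LS?T → r3=0xd5
[3] flags=0010 → (cmp)
[4] flags=0010 CS?T → r4=0xf6
[5] flags=0010 MI?F → skip
[6] flags=0010 LE?F → skip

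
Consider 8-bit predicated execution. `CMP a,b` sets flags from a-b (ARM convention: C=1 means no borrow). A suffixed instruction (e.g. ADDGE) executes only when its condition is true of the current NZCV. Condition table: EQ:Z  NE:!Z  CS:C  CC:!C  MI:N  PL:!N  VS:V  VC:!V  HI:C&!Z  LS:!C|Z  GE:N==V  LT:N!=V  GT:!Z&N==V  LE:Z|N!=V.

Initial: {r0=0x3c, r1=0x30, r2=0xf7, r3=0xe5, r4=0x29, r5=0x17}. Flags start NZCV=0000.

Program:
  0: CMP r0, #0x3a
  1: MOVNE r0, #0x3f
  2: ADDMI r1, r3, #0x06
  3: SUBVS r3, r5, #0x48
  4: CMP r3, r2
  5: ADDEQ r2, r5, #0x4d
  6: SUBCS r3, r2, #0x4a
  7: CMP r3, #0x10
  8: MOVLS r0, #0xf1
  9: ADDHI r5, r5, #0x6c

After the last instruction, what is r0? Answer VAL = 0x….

0: ✓ CMP  NZCV=0010
1: ✓ MOVNE  r0←0x3f
2: · ADDMI
3: · SUBVS
4: ✓ CMP  NZCV=1000
5: · ADDEQ
6: · SUBCS
7: ✓ CMP  NZCV=1010
8: · MOVLS
9: ✓ ADDHI  r5←0x83

VAL = 0x3f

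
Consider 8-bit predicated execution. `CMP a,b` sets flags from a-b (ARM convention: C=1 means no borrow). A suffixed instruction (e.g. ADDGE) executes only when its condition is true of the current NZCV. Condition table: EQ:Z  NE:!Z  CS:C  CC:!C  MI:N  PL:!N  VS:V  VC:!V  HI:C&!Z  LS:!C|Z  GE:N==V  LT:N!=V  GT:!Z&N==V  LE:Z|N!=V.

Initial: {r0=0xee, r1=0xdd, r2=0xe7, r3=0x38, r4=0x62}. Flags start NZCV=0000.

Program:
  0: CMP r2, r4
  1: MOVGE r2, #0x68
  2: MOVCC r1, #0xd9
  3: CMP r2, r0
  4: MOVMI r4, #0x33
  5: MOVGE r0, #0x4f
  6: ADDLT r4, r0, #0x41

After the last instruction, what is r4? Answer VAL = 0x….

[0] flags=1010 → (cmp)
[1] flags=1010 GE?F → skip
[2] flags=1010 CC?F → skip
[3] flags=1000 → (cmp)
[4] flags=1000 MI?T → r4=0x33
[5] flags=1000 GE?F → skip
[6] flags=1000 LT?T → r4=0x2f

VAL = 0x2f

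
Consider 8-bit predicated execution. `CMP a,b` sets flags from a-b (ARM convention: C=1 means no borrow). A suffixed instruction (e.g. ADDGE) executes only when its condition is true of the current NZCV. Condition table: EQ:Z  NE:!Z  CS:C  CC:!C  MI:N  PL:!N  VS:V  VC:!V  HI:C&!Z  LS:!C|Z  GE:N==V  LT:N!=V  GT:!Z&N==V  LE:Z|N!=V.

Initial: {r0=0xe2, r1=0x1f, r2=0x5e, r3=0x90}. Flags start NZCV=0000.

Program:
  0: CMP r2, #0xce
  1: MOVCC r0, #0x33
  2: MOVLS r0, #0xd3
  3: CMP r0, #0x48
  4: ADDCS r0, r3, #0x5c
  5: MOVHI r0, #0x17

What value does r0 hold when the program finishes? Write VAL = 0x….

VAL = 0x17

0: ✓ CMP  NZCV=1001
1: ✓ MOVCC  r0←0x33
2: ✓ MOVLS  r0←0xd3
3: ✓ CMP  NZCV=1010
4: ✓ ADDCS  r0←0xec
5: ✓ MOVHI  r0←0x17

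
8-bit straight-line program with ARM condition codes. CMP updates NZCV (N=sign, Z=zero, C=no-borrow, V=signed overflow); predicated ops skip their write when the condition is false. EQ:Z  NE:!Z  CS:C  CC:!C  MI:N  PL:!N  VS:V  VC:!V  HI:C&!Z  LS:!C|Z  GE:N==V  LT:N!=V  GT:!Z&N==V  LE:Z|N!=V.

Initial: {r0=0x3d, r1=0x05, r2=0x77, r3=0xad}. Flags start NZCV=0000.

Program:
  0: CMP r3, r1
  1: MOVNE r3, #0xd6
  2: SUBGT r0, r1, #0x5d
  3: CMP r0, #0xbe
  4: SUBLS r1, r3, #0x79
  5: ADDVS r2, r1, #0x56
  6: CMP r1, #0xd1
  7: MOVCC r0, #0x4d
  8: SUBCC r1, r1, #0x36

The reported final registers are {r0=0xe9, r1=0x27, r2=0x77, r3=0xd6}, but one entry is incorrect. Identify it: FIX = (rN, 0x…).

0: ✓ CMP  NZCV=1010
1: ✓ MOVNE  r3←0xd6
2: · SUBGT
3: ✓ CMP  NZCV=0000
4: ✓ SUBLS  r1←0x5d
5: · ADDVS
6: ✓ CMP  NZCV=1001
7: ✓ MOVCC  r0←0x4d
8: ✓ SUBCC  r1←0x27

FIX = (r0, 0x4d)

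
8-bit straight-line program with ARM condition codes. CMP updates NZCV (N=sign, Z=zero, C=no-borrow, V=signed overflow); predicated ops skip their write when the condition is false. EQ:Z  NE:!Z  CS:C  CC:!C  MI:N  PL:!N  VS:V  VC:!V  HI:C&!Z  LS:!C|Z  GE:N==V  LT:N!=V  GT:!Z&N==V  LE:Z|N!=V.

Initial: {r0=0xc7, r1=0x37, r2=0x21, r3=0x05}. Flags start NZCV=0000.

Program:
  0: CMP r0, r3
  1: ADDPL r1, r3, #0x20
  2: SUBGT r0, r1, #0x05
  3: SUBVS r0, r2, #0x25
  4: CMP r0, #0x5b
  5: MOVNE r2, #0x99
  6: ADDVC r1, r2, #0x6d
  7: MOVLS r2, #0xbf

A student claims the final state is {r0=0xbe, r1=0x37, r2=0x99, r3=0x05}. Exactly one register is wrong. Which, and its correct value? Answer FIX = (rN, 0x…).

[0] flags=1010 → (cmp)
[1] flags=1010 PL?F → skip
[2] flags=1010 GT?F → skip
[3] flags=1010 VS?F → skip
[4] flags=0011 → (cmp)
[5] flags=0011 NE?T → r2=0x99
[6] flags=0011 VC?F → skip
[7] flags=0011 LS?F → skip

FIX = (r0, 0xc7)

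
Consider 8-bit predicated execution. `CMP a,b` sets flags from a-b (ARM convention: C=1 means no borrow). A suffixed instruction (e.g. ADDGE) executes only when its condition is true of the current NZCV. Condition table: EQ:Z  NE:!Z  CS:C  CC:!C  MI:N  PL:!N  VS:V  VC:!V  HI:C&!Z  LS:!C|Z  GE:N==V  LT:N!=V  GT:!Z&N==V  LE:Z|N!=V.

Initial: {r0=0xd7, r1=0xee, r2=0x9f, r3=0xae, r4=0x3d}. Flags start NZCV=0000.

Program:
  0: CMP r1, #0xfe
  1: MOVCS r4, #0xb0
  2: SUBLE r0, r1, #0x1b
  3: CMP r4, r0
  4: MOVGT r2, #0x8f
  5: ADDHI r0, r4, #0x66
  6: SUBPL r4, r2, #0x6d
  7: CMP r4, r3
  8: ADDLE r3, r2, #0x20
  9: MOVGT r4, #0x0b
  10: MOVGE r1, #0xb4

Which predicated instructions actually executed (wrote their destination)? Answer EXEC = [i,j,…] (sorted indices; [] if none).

[0] flags=1000 → (cmp)
[1] flags=1000 CS?F → skip
[2] flags=1000 LE?T → r0=0xd3
[3] flags=0000 → (cmp)
[4] flags=0000 GT?T → r2=0x8f
[5] flags=0000 HI?F → skip
[6] flags=0000 PL?T → r4=0x22
[7] flags=0000 → (cmp)
[8] flags=0000 LE?F → skip
[9] flags=0000 GT?T → r4=0x0b
[10] flags=0000 GE?T → r1=0xb4

EXEC = [2,4,6,9,10]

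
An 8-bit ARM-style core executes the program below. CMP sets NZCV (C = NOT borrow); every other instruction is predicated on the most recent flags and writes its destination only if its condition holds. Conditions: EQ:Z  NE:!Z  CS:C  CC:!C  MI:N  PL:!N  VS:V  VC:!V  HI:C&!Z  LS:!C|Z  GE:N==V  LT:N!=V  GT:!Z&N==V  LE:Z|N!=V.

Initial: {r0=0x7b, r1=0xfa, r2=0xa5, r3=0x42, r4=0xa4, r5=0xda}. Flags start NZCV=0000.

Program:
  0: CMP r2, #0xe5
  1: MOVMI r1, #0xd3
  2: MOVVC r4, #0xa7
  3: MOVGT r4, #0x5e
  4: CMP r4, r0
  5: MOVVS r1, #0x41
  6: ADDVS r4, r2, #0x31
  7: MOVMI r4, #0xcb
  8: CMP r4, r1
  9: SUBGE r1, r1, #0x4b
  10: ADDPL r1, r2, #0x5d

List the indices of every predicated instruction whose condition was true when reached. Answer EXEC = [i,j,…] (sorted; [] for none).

0: ✓ CMP  NZCV=1000
1: ✓ MOVMI  r1←0xd3
2: ✓ MOVVC  r4←0xa7
3: · MOVGT
4: ✓ CMP  NZCV=0011
5: ✓ MOVVS  r1←0x41
6: ✓ ADDVS  r4←0xd6
7: · MOVMI
8: ✓ CMP  NZCV=1010
9: · SUBGE
10: · ADDPL

EXEC = [1,2,5,6]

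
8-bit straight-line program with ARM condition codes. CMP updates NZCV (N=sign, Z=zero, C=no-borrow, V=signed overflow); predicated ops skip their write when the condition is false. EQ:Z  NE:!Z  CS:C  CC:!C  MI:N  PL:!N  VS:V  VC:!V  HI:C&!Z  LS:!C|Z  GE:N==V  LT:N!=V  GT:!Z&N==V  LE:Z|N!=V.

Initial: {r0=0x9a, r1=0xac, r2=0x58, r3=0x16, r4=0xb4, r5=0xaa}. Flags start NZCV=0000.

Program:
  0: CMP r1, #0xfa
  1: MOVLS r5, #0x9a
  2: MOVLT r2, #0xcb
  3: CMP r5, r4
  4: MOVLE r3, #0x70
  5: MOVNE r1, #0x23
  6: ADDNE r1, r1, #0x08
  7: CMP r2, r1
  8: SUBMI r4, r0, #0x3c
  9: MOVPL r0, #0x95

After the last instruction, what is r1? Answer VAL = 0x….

0: ✓ CMP  NZCV=1000
1: ✓ MOVLS  r5←0x9a
2: ✓ MOVLT  r2←0xcb
3: ✓ CMP  NZCV=1000
4: ✓ MOVLE  r3←0x70
5: ✓ MOVNE  r1←0x23
6: ✓ ADDNE  r1←0x2b
7: ✓ CMP  NZCV=1010
8: ✓ SUBMI  r4←0x5e
9: · MOVPL

VAL = 0x2b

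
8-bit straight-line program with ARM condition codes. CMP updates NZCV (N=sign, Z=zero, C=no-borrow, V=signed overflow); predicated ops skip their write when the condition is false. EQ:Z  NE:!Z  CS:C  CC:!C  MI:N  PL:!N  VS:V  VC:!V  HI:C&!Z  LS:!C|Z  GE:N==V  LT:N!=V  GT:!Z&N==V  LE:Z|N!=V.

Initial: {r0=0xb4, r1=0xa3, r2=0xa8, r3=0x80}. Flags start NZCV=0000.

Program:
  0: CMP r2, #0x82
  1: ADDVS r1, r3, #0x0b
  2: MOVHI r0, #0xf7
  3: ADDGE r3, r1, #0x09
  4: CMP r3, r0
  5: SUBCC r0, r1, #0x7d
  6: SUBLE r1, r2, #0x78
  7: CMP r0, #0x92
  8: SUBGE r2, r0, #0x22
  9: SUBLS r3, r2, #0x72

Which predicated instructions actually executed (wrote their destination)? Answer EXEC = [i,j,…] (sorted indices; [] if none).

EXEC = [2,3,5,6,8,9]

[0] flags=0010 → (cmp)
[1] flags=0010 VS?F → skip
[2] flags=0010 HI?T → r0=0xf7
[3] flags=0010 GE?T → r3=0xac
[4] flags=1000 → (cmp)
[5] flags=1000 CC?T → r0=0x26
[6] flags=1000 LE?T → r1=0x30
[7] flags=1001 → (cmp)
[8] flags=1001 GE?T → r2=0x04
[9] flags=1001 LS?T → r3=0x92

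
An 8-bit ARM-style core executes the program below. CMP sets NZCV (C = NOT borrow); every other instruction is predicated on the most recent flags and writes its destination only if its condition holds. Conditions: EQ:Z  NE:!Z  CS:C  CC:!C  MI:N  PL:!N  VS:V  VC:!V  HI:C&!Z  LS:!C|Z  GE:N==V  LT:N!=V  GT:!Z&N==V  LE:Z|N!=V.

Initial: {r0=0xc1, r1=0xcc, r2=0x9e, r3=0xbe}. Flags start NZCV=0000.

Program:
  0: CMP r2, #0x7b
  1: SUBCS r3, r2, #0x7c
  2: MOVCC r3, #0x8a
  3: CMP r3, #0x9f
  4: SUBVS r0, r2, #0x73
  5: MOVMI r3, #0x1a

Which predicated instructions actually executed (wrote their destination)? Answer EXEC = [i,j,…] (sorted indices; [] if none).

0: ✓ CMP  NZCV=0011
1: ✓ SUBCS  r3←0x22
2: · MOVCC
3: ✓ CMP  NZCV=1001
4: ✓ SUBVS  r0←0x2b
5: ✓ MOVMI  r3←0x1a

EXEC = [1,4,5]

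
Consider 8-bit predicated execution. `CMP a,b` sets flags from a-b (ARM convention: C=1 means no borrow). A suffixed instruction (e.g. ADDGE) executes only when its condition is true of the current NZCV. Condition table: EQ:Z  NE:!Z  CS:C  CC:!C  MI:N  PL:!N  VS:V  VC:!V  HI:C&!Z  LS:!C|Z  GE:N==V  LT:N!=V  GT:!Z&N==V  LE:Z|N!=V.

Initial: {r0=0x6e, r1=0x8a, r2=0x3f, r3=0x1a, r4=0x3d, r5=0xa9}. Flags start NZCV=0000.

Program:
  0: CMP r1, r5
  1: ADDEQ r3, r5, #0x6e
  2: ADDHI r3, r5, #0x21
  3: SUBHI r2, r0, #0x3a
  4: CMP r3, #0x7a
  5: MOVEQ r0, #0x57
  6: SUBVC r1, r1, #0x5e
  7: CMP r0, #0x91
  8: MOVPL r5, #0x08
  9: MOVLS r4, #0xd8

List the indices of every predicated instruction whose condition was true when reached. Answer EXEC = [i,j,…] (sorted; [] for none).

EXEC = [6,9]

0: ✓ CMP  NZCV=1000
1: · ADDEQ
2: · ADDHI
3: · SUBHI
4: ✓ CMP  NZCV=1000
5: · MOVEQ
6: ✓ SUBVC  r1←0x2c
7: ✓ CMP  NZCV=1001
8: · MOVPL
9: ✓ MOVLS  r4←0xd8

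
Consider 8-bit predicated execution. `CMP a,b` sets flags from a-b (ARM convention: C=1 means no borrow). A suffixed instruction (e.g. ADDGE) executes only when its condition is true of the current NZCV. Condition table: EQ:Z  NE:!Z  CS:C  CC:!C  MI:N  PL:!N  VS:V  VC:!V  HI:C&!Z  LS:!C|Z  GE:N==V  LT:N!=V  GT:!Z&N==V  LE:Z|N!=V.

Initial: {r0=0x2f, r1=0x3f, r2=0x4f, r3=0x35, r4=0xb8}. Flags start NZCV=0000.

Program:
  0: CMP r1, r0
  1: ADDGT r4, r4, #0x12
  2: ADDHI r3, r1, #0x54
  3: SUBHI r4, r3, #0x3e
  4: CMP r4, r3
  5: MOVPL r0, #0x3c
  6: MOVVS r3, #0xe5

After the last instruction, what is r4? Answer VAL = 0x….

[0] flags=0010 → (cmp)
[1] flags=0010 GT?T → r4=0xca
[2] flags=0010 HI?T → r3=0x93
[3] flags=0010 HI?T → r4=0x55
[4] flags=1001 → (cmp)
[5] flags=1001 PL?F → skip
[6] flags=1001 VS?T → r3=0xe5

VAL = 0x55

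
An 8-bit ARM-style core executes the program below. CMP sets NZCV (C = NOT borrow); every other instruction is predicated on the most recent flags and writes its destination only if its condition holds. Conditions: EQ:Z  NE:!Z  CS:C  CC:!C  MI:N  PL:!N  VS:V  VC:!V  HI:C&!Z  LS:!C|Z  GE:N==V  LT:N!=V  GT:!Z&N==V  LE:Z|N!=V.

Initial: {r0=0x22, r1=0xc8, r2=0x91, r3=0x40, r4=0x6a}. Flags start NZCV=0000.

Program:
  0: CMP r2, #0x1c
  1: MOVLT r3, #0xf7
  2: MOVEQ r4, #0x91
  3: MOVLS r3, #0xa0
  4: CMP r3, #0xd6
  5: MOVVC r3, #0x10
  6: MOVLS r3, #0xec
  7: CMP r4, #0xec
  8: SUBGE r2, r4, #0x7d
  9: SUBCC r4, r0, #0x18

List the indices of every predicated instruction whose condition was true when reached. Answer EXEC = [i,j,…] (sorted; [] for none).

0: ✓ CMP  NZCV=0011
1: ✓ MOVLT  r3←0xf7
2: · MOVEQ
3: · MOVLS
4: ✓ CMP  NZCV=0010
5: ✓ MOVVC  r3←0x10
6: · MOVLS
7: ✓ CMP  NZCV=0000
8: ✓ SUBGE  r2←0xed
9: ✓ SUBCC  r4←0x0a

EXEC = [1,5,8,9]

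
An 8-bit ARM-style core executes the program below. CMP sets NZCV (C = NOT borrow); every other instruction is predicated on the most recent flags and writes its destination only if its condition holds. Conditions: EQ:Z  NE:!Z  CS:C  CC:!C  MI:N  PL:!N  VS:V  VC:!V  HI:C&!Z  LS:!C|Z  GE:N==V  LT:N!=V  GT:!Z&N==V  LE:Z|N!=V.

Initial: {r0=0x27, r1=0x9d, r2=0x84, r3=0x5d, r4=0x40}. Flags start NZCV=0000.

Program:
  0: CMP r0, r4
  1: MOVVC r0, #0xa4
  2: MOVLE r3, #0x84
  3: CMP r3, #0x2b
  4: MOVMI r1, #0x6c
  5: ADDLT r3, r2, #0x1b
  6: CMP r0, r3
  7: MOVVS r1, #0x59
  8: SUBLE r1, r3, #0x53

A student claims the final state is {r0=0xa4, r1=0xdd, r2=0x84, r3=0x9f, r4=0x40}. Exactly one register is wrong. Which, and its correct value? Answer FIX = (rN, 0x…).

0: ✓ CMP  NZCV=1000
1: ✓ MOVVC  r0←0xa4
2: ✓ MOVLE  r3←0x84
3: ✓ CMP  NZCV=0011
4: · MOVMI
5: ✓ ADDLT  r3←0x9f
6: ✓ CMP  NZCV=0010
7: · MOVVS
8: · SUBLE

FIX = (r1, 0x9d)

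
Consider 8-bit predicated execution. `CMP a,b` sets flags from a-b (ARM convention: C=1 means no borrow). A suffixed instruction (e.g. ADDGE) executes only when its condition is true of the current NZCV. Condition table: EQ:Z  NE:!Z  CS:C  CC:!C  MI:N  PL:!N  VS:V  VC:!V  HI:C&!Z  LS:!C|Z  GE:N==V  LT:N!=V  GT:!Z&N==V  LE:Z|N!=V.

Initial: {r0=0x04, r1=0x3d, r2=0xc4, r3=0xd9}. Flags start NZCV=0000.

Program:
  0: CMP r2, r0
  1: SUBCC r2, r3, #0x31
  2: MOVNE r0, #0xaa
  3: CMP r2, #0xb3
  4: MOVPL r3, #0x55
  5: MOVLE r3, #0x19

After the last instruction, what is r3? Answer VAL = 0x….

VAL = 0x55

0: ✓ CMP  NZCV=1010
1: · SUBCC
2: ✓ MOVNE  r0←0xaa
3: ✓ CMP  NZCV=0010
4: ✓ MOVPL  r3←0x55
5: · MOVLE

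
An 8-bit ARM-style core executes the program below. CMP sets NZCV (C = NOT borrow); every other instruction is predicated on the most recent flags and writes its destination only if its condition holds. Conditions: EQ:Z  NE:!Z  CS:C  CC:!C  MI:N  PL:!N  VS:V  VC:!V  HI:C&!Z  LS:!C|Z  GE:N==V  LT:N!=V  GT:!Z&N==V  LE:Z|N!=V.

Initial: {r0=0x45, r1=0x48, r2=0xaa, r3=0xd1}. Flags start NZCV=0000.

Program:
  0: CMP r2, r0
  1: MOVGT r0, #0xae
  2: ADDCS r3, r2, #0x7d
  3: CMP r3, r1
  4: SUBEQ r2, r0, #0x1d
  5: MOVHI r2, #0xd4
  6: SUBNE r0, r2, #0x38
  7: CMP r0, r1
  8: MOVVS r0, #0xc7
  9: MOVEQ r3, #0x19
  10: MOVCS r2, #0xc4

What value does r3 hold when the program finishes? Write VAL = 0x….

0: ✓ CMP  NZCV=0011
1: · MOVGT
2: ✓ ADDCS  r3←0x27
3: ✓ CMP  NZCV=1000
4: · SUBEQ
5: · MOVHI
6: ✓ SUBNE  r0←0x72
7: ✓ CMP  NZCV=0010
8: · MOVVS
9: · MOVEQ
10: ✓ MOVCS  r2←0xc4

VAL = 0x27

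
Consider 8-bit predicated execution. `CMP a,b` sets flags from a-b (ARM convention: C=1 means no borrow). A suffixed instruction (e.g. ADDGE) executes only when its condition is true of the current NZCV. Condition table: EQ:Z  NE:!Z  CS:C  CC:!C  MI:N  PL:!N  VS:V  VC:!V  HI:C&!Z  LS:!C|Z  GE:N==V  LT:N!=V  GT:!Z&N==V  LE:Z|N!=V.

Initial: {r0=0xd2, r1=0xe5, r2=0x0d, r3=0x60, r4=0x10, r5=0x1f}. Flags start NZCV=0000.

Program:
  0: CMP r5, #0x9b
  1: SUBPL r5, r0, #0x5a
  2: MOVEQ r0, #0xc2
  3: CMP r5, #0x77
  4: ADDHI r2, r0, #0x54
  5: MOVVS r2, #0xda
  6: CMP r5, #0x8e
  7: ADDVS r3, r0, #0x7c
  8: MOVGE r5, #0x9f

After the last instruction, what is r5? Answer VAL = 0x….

0: ✓ CMP  NZCV=1001
1: · SUBPL
2: · MOVEQ
3: ✓ CMP  NZCV=1000
4: · ADDHI
5: · MOVVS
6: ✓ CMP  NZCV=1001
7: ✓ ADDVS  r3←0x4e
8: ✓ MOVGE  r5←0x9f

VAL = 0x9f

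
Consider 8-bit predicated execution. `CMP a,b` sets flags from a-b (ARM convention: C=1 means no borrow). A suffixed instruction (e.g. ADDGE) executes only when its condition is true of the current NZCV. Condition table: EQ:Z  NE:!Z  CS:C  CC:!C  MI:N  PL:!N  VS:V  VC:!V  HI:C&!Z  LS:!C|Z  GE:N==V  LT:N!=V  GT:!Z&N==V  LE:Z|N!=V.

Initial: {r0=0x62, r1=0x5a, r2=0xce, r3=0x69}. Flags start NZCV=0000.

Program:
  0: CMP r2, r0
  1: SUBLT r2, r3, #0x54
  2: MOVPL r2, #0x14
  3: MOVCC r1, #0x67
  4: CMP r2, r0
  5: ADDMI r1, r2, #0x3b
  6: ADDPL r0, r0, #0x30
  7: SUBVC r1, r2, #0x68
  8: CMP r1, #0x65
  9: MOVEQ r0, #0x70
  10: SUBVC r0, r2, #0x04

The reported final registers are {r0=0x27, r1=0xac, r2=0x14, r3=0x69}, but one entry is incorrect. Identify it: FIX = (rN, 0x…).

0: ✓ CMP  NZCV=0011
1: ✓ SUBLT  r2←0x15
2: ✓ MOVPL  r2←0x14
3: · MOVCC
4: ✓ CMP  NZCV=1000
5: ✓ ADDMI  r1←0x4f
6: · ADDPL
7: ✓ SUBVC  r1←0xac
8: ✓ CMP  NZCV=0011
9: · MOVEQ
10: · SUBVC

FIX = (r0, 0x62)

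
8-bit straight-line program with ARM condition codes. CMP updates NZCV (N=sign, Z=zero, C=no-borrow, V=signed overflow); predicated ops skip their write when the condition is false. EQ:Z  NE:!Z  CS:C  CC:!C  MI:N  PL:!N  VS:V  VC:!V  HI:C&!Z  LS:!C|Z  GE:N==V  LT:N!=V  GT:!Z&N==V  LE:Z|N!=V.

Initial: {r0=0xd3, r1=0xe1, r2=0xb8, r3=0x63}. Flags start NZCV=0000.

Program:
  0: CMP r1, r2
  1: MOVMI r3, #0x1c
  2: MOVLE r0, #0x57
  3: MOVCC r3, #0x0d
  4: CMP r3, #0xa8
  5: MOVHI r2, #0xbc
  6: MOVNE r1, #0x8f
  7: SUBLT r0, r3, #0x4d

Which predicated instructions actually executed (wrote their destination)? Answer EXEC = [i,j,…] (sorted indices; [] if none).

EXEC = [6]

0: ✓ CMP  NZCV=0010
1: · MOVMI
2: · MOVLE
3: · MOVCC
4: ✓ CMP  NZCV=1001
5: · MOVHI
6: ✓ MOVNE  r1←0x8f
7: · SUBLT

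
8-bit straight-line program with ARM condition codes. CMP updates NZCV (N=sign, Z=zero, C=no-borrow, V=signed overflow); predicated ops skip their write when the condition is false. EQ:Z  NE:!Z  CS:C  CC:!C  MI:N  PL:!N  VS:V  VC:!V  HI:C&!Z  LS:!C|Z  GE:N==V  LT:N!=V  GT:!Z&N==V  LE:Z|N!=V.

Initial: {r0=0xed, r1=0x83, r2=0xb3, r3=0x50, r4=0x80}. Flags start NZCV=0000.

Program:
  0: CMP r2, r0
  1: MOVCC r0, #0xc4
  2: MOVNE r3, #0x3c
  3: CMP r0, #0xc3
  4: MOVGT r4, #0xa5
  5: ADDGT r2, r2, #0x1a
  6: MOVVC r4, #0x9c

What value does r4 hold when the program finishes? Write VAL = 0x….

[0] flags=1000 → (cmp)
[1] flags=1000 CC?T → r0=0xc4
[2] flags=1000 NE?T → r3=0x3c
[3] flags=0010 → (cmp)
[4] flags=0010 GT?T → r4=0xa5
[5] flags=0010 GT?T → r2=0xcd
[6] flags=0010 VC?T → r4=0x9c

VAL = 0x9c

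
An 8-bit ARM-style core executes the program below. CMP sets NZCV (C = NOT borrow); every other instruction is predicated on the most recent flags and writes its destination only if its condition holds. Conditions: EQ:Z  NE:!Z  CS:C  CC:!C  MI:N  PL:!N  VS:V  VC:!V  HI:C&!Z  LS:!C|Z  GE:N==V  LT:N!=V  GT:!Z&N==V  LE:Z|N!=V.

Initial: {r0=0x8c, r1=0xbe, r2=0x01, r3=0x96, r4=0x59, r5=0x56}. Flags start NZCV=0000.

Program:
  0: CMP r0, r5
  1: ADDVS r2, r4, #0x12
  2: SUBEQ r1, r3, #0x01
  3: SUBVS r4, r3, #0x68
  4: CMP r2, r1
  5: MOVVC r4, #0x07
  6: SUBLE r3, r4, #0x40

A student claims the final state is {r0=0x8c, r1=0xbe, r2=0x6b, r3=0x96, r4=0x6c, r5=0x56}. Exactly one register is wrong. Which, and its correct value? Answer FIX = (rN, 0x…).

FIX = (r4, 0x2e)

[0] flags=0011 → (cmp)
[1] flags=0011 VS?T → r2=0x6b
[2] flags=0011 EQ?F → skip
[3] flags=0011 VS?T → r4=0x2e
[4] flags=1001 → (cmp)
[5] flags=1001 VC?F → skip
[6] flags=1001 LE?F → skip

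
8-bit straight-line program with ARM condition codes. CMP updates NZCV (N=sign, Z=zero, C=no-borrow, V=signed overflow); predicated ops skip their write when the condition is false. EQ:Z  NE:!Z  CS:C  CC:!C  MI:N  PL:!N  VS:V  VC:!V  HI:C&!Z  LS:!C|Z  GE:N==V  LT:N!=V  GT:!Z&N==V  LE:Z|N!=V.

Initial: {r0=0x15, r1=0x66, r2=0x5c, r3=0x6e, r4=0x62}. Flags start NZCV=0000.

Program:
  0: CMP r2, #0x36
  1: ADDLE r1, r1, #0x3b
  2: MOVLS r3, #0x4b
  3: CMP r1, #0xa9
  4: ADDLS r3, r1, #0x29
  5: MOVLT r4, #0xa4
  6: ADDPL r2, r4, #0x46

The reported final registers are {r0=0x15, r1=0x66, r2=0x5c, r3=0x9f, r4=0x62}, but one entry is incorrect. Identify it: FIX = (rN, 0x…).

[0] flags=0010 → (cmp)
[1] flags=0010 LE?F → skip
[2] flags=0010 LS?F → skip
[3] flags=1001 → (cmp)
[4] flags=1001 LS?T → r3=0x8f
[5] flags=1001 LT?F → skip
[6] flags=1001 PL?F → skip

FIX = (r3, 0x8f)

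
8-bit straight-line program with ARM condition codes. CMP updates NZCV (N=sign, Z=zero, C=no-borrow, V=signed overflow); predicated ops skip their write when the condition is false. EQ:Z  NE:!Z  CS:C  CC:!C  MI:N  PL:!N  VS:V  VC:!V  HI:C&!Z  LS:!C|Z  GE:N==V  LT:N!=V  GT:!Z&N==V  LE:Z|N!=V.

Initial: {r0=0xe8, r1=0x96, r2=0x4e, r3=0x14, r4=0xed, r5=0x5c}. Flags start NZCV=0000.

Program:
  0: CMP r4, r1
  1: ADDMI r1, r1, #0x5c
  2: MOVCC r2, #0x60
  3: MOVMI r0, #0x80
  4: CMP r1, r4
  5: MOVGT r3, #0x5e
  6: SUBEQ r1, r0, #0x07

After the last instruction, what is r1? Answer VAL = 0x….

VAL = 0x96

[0] flags=0010 → (cmp)
[1] flags=0010 MI?F → skip
[2] flags=0010 CC?F → skip
[3] flags=0010 MI?F → skip
[4] flags=1000 → (cmp)
[5] flags=1000 GT?F → skip
[6] flags=1000 EQ?F → skip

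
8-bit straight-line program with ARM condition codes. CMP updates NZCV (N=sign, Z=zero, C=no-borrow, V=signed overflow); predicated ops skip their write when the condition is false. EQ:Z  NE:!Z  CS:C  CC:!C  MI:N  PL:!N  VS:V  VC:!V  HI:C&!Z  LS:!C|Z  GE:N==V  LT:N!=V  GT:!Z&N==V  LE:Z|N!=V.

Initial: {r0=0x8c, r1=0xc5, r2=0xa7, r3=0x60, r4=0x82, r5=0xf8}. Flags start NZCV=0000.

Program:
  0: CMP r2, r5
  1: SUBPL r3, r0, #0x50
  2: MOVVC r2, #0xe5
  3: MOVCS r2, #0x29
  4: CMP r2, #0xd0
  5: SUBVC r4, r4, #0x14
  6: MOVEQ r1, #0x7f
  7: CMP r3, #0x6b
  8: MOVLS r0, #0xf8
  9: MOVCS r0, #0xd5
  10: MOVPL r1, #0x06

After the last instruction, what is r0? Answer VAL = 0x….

VAL = 0xf8

[0] flags=1000 → (cmp)
[1] flags=1000 PL?F → skip
[2] flags=1000 VC?T → r2=0xe5
[3] flags=1000 CS?F → skip
[4] flags=0010 → (cmp)
[5] flags=0010 VC?T → r4=0x6e
[6] flags=0010 EQ?F → skip
[7] flags=1000 → (cmp)
[8] flags=1000 LS?T → r0=0xf8
[9] flags=1000 CS?F → skip
[10] flags=1000 PL?F → skip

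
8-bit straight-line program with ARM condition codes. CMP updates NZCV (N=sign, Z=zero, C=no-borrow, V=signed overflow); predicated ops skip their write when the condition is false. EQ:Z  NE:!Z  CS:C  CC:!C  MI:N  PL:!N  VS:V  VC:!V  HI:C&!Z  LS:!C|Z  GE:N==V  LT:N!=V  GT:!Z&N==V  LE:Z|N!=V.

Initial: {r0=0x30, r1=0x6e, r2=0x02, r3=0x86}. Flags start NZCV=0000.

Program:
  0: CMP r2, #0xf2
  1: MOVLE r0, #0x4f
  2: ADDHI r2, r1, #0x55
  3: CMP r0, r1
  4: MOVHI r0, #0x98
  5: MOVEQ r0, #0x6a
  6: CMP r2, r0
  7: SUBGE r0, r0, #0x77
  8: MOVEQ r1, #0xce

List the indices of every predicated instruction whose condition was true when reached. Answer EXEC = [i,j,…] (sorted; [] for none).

EXEC = []

0: ✓ CMP  NZCV=0000
1: · MOVLE
2: · ADDHI
3: ✓ CMP  NZCV=1000
4: · MOVHI
5: · MOVEQ
6: ✓ CMP  NZCV=1000
7: · SUBGE
8: · MOVEQ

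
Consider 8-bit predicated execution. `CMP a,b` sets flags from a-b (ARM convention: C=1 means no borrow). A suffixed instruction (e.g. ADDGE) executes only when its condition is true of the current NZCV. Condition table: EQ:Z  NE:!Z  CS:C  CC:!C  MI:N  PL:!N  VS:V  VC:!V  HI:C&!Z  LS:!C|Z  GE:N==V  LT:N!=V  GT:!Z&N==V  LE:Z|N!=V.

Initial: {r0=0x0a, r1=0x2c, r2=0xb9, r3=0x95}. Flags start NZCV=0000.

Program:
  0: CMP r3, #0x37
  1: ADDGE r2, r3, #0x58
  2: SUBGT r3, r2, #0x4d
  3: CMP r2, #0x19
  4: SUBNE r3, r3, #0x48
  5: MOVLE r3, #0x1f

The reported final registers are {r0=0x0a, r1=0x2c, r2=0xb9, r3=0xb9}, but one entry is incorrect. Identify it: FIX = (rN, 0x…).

FIX = (r3, 0x1f)

0: ✓ CMP  NZCV=0011
1: · ADDGE
2: · SUBGT
3: ✓ CMP  NZCV=1010
4: ✓ SUBNE  r3←0x4d
5: ✓ MOVLE  r3←0x1f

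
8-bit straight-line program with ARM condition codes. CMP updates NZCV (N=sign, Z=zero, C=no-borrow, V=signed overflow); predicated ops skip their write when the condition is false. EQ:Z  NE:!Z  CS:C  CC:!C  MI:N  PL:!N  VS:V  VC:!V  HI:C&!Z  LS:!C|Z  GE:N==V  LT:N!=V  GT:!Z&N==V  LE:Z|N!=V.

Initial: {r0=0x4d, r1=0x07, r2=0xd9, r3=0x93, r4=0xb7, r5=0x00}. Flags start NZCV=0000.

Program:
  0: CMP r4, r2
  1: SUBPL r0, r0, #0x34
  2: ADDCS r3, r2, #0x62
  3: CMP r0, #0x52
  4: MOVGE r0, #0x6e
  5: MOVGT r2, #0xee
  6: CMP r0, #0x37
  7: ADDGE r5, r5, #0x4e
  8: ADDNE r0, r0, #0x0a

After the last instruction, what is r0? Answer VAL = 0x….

VAL = 0x57

0: ✓ CMP  NZCV=1000
1: · SUBPL
2: · ADDCS
3: ✓ CMP  NZCV=1000
4: · MOVGE
5: · MOVGT
6: ✓ CMP  NZCV=0010
7: ✓ ADDGE  r5←0x4e
8: ✓ ADDNE  r0←0x57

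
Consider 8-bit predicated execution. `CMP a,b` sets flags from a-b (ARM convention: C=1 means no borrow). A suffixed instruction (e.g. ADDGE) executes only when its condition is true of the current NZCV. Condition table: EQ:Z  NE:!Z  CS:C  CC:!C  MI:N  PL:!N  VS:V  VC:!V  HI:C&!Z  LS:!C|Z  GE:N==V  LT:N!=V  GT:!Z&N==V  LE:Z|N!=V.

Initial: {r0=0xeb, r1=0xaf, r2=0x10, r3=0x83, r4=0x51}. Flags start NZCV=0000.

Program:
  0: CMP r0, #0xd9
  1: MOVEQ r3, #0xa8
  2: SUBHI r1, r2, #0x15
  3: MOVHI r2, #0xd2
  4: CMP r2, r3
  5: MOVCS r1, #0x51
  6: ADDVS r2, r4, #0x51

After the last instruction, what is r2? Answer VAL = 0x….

0: ✓ CMP  NZCV=0010
1: · MOVEQ
2: ✓ SUBHI  r1←0xfb
3: ✓ MOVHI  r2←0xd2
4: ✓ CMP  NZCV=0010
5: ✓ MOVCS  r1←0x51
6: · ADDVS

VAL = 0xd2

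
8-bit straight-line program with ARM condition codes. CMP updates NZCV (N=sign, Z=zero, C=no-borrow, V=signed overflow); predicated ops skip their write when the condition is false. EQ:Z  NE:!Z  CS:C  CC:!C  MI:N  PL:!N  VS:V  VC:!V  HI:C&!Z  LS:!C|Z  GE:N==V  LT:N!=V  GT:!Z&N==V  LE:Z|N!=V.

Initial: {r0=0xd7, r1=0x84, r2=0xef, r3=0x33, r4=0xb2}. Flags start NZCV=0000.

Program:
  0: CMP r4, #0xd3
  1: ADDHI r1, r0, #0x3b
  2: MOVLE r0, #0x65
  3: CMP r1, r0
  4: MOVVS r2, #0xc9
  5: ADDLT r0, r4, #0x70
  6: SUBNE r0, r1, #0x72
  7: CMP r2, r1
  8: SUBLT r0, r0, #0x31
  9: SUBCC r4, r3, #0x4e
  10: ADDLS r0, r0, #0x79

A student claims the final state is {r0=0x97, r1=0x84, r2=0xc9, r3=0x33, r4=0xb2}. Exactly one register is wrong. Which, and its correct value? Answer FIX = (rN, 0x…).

FIX = (r0, 0x12)

0: ✓ CMP  NZCV=1000
1: · ADDHI
2: ✓ MOVLE  r0←0x65
3: ✓ CMP  NZCV=0011
4: ✓ MOVVS  r2←0xc9
5: ✓ ADDLT  r0←0x22
6: ✓ SUBNE  r0←0x12
7: ✓ CMP  NZCV=0010
8: · SUBLT
9: · SUBCC
10: · ADDLS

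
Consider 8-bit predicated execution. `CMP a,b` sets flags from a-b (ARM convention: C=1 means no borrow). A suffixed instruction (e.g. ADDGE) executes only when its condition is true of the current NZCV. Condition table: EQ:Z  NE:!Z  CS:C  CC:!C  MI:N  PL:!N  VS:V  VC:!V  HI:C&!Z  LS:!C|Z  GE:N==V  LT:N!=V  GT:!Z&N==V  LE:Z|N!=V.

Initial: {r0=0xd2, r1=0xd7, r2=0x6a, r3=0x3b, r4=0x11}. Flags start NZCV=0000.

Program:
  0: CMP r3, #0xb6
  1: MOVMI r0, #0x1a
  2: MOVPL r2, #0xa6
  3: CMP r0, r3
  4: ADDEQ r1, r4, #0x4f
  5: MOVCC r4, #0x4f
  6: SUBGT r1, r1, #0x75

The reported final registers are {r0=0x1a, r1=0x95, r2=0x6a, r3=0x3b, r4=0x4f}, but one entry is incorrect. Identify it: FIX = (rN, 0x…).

[0] flags=1001 → (cmp)
[1] flags=1001 MI?T → r0=0x1a
[2] flags=1001 PL?F → skip
[3] flags=1000 → (cmp)
[4] flags=1000 EQ?F → skip
[5] flags=1000 CC?T → r4=0x4f
[6] flags=1000 GT?F → skip

FIX = (r1, 0xd7)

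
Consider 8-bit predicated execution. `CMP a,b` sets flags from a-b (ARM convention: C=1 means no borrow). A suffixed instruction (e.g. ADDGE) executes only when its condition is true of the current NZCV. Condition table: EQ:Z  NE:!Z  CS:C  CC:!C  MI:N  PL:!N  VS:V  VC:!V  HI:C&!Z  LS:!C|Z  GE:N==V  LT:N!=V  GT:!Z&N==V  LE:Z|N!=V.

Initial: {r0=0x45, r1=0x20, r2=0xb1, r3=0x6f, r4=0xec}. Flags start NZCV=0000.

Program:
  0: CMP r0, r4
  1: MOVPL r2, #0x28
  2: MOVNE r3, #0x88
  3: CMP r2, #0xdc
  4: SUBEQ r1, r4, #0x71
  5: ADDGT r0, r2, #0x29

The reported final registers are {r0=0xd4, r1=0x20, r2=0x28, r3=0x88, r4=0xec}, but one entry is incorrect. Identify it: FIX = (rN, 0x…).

[0] flags=0000 → (cmp)
[1] flags=0000 PL?T → r2=0x28
[2] flags=0000 NE?T → r3=0x88
[3] flags=0000 → (cmp)
[4] flags=0000 EQ?F → skip
[5] flags=0000 GT?T → r0=0x51

FIX = (r0, 0x51)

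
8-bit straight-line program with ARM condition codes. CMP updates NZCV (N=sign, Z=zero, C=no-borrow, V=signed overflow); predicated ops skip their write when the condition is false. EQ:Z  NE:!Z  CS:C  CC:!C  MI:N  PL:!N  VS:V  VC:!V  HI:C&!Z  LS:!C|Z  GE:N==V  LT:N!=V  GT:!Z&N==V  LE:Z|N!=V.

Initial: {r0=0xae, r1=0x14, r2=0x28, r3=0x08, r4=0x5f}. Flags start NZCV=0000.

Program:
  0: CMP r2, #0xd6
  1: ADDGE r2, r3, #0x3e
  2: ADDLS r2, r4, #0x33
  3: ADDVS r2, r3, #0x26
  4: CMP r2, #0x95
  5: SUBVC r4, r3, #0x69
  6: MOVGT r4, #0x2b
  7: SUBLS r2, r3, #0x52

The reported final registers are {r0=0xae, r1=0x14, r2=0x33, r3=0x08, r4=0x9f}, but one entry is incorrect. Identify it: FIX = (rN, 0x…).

FIX = (r2, 0xb6)

0: ✓ CMP  NZCV=0000
1: ✓ ADDGE  r2←0x46
2: ✓ ADDLS  r2←0x92
3: · ADDVS
4: ✓ CMP  NZCV=1000
5: ✓ SUBVC  r4←0x9f
6: · MOVGT
7: ✓ SUBLS  r2←0xb6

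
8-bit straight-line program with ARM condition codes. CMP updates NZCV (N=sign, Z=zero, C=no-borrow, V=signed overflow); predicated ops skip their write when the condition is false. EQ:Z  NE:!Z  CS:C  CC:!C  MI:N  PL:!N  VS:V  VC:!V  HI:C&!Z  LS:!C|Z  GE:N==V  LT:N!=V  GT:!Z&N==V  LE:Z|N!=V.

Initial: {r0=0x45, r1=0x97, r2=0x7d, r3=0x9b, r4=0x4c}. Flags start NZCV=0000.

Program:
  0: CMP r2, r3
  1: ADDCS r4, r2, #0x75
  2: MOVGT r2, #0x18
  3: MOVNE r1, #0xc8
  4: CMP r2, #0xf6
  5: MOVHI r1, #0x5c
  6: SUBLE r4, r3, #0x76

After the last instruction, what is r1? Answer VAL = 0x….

VAL = 0xc8

0: ✓ CMP  NZCV=1001
1: · ADDCS
2: ✓ MOVGT  r2←0x18
3: ✓ MOVNE  r1←0xc8
4: ✓ CMP  NZCV=0000
5: · MOVHI
6: · SUBLE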